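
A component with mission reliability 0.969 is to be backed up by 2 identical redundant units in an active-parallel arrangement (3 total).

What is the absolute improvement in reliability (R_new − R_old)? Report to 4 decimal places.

0.0310

R_before = 0.969
R_after = 1 − (1 − 0.969)^3 = 1.0000
ΔR = 1.0000 − 0.969 = 0.0310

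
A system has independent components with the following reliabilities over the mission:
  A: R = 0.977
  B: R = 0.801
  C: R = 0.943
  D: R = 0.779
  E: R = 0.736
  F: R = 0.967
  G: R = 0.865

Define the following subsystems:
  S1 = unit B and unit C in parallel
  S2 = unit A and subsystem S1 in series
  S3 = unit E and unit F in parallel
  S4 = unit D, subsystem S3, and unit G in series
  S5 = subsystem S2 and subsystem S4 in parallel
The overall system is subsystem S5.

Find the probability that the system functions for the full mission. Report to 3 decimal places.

Parallel (B and C): 1 − (1 − 0.80100)(1 − 0.94300) = 0.98866
Series (A and [0.98866]): 0.97700 × 0.98866 = 0.96592
Parallel (E and F): 1 − (1 − 0.73600)(1 − 0.96700) = 0.99129
Series (D, [0.99129], and G): 0.77900 × 0.99129 × 0.86500 = 0.66797
Parallel ([0.96592] and [0.66797]): 1 − (1 − 0.96592)(1 − 0.66797) = 0.989

0.989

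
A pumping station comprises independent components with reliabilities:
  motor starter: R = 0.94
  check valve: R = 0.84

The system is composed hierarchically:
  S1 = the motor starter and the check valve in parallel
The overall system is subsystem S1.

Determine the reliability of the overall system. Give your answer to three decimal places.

Parallel (motor starter and check valve): 1 − (1 − 0.94000)(1 − 0.84000) = 0.990

0.990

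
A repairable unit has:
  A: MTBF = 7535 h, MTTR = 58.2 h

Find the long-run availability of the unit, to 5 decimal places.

A(A) = MTBF/(MTBF+MTTR) = 7535/(7535+58.2) = 0.99234

0.99234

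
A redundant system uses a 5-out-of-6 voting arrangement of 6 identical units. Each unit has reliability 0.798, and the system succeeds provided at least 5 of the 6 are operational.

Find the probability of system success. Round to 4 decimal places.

0.6504

R = Σ_{i=5}^{6} C(6,i) p^i (1−p)^{6−i} with p = 0.798
C(6,5)·0.798^5·0.202^1 = 0.392209
C(6,6)·0.798^6·0.202^0 = 0.258236
Sum = 0.6504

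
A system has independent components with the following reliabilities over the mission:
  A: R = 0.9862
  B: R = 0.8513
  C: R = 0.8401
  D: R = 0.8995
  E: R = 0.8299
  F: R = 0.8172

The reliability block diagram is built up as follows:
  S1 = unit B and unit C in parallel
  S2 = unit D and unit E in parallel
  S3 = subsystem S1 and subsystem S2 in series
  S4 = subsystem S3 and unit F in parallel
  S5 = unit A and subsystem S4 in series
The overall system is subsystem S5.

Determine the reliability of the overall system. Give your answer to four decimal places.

Parallel (B and C): 1 − (1 − 0.851300)(1 − 0.840100) = 0.976223
Parallel (D and E): 1 − (1 − 0.899500)(1 − 0.829900) = 0.982905
Series ([0.976223] and [0.982905]): 0.976223 × 0.982905 = 0.959534
Parallel ([0.959534] and F): 1 − (1 − 0.959534)(1 − 0.817200) = 0.992603
Series (A and [0.992603]): 0.986200 × 0.992603 = 0.9789

0.9789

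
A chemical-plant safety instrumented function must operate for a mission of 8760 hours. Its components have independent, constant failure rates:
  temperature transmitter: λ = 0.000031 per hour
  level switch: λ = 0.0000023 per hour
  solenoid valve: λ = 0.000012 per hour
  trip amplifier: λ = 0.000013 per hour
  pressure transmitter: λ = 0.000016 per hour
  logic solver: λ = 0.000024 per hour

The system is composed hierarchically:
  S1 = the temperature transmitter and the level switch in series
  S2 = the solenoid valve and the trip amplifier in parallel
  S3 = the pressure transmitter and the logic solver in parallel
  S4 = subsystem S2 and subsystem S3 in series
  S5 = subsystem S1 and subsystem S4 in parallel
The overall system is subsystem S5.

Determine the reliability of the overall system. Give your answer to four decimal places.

R(temperature transmitter) = exp(−0.000031 × 8760) = 0.762190
R(level switch) = exp(−0.0000023 × 8760) = 0.980054
R(solenoid valve) = exp(−0.000012 × 8760) = 0.900216
R(trip amplifier) = exp(−0.000013 × 8760) = 0.892365
R(pressure transmitter) = exp(−0.000016 × 8760) = 0.869219
R(logic solver) = exp(−0.000024 × 8760) = 0.810390
Series (temperature transmitter and level switch): 0.762190 × 0.980054 = 0.746987
Parallel (solenoid valve and trip amplifier): 1 − (1 − 0.900216)(1 − 0.892365) = 0.989260
Parallel (pressure transmitter and logic solver): 1 − (1 − 0.869219)(1 − 0.810390) = 0.975203
Series ([0.989260] and [0.975203]): 0.989260 × 0.975203 = 0.964729
Parallel ([0.746987] and [0.964729]): 1 − (1 − 0.746987)(1 − 0.964729) = 0.9911

0.9911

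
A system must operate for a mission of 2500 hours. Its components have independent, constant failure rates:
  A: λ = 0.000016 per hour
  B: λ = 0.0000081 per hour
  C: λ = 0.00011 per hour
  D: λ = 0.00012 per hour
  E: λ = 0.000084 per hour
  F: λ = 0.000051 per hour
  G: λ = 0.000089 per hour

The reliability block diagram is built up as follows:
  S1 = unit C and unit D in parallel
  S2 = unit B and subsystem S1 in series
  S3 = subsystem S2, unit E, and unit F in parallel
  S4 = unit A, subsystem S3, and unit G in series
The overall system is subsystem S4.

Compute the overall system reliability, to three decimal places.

R(A) = exp(−0.000016 × 2500) = 0.96079
R(B) = exp(−0.0000081 × 2500) = 0.97995
R(C) = exp(−0.00011 × 2500) = 0.75957
R(D) = exp(−0.00012 × 2500) = 0.74082
R(E) = exp(−0.000084 × 2500) = 0.81058
R(F) = exp(−0.000051 × 2500) = 0.88029
R(G) = exp(−0.000089 × 2500) = 0.80052
Parallel (C and D): 1 − (1 − 0.75957)(1 − 0.74082) = 0.93769
Series (B and [0.93769]): 0.97995 × 0.93769 = 0.91889
Parallel ([0.91889], E, and F): 1 − (1 − 0.91889)(1 − 0.81058)(1 − 0.88029) = 0.99816
Series (A, [0.99816], and G): 0.96079 × 0.99816 × 0.80052 = 0.768

0.768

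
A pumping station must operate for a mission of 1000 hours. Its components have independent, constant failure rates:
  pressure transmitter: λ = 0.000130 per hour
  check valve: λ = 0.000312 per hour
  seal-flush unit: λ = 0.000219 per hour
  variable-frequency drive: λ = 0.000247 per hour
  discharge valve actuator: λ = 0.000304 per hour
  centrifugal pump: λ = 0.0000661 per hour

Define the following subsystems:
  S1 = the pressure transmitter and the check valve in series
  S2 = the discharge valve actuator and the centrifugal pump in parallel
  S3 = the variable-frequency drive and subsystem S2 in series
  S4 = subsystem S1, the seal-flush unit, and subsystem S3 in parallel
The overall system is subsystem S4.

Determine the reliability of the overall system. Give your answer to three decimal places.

R(pressure transmitter) = exp(−0.000130 × 1000) = 0.87810
R(check valve) = exp(−0.000312 × 1000) = 0.73198
R(seal-flush unit) = exp(−0.000219 × 1000) = 0.80332
R(variable-frequency drive) = exp(−0.000247 × 1000) = 0.78114
R(discharge valve actuator) = exp(−0.000304 × 1000) = 0.73786
R(centrifugal pump) = exp(−0.0000661 × 1000) = 0.93604
Series (pressure transmitter and check valve): 0.87810 × 0.73198 = 0.64275
Parallel (discharge valve actuator and centrifugal pump): 1 − (1 − 0.73786)(1 − 0.93604) = 0.98323
Series (variable-frequency drive and [0.98323]): 0.78114 × 0.98323 = 0.76804
Parallel ([0.64275], seal-flush unit, and [0.76804]): 1 − (1 − 0.64275)(1 − 0.80332)(1 − 0.76804) = 0.984

0.984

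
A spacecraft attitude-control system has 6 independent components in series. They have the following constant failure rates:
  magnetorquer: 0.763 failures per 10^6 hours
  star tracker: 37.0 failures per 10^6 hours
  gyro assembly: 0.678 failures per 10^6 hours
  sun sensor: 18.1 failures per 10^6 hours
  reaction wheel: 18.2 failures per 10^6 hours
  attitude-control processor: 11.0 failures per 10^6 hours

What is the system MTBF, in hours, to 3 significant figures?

Series of exponential components: λ_sys = Σ λ_i
λ_sys = 0.000000763 + 0.0000370 + 0.000000678 + 0.0000181 + 0.0000182 + 0.0000110 = 8.5741e-05 /h
MTBF = 1 / λ_sys = 11700 h

11700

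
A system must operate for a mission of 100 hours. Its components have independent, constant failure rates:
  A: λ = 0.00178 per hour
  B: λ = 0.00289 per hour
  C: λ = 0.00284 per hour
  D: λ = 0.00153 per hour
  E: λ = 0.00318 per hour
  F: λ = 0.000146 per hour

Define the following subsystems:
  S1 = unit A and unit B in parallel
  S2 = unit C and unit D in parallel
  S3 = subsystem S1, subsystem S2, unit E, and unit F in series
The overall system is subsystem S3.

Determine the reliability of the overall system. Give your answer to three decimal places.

0.664

R(A) = exp(−0.00178 × 100) = 0.83694
R(B) = exp(−0.00289 × 100) = 0.74901
R(C) = exp(−0.00284 × 100) = 0.75277
R(D) = exp(−0.00153 × 100) = 0.85813
R(E) = exp(−0.00318 × 100) = 0.72760
R(F) = exp(−0.000146 × 100) = 0.98551
Parallel (A and B): 1 − (1 − 0.83694)(1 − 0.74901) = 0.95907
Parallel (C and D): 1 − (1 − 0.75277)(1 − 0.85813) = 0.96493
Series ([0.95907], [0.96493], E, and F): 0.95907 × 0.96493 × 0.72760 × 0.98551 = 0.664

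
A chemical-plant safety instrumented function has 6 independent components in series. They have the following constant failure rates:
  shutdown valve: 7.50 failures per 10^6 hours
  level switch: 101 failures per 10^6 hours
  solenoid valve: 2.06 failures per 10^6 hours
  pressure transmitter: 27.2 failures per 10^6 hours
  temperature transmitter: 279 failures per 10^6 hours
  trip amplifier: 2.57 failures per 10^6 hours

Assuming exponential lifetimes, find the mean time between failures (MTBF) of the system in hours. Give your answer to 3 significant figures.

2380

Series of exponential components: λ_sys = Σ λ_i
λ_sys = 0.00000750 + 0.000101 + 0.00000206 + 0.0000272 + 0.000279 + 0.00000257 = 4.1933e-04 /h
MTBF = 1 / λ_sys = 2380 h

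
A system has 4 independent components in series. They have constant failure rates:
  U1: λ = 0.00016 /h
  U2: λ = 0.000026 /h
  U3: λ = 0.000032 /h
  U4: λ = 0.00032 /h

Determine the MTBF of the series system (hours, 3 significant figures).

Series of exponential components: λ_sys = Σ λ_i
λ_sys = 0.00016 + 0.000026 + 0.000032 + 0.00032 = 5.3800e-04 /h
MTBF = 1 / λ_sys = 1860 h

1860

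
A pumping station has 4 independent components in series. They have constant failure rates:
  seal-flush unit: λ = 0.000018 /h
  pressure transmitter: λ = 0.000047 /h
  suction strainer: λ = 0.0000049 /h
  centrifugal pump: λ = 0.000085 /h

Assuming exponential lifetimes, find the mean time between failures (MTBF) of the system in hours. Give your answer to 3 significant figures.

6460

Series of exponential components: λ_sys = Σ λ_i
λ_sys = 0.000018 + 0.000047 + 0.0000049 + 0.000085 = 1.5490e-04 /h
MTBF = 1 / λ_sys = 6460 h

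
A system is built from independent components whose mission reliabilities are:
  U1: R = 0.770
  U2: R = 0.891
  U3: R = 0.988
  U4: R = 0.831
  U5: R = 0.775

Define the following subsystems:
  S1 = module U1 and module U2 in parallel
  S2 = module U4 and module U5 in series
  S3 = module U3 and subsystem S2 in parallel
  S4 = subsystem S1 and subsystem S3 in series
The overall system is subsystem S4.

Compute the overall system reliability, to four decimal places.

0.9708

Parallel (U1 and U2): 1 − (1 − 0.770000)(1 − 0.891000) = 0.974930
Series (U4 and U5): 0.831000 × 0.775000 = 0.644025
Parallel (U3 and [0.644025]): 1 − (1 − 0.988000)(1 − 0.644025) = 0.995728
Series ([0.974930] and [0.995728]): 0.974930 × 0.995728 = 0.9708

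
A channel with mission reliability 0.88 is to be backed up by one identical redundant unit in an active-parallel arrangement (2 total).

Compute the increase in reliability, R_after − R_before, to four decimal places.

R_before = 0.88
R_after = 1 − (1 − 0.88)^2 = 0.9856
ΔR = 0.9856 − 0.88 = 0.1056

0.1056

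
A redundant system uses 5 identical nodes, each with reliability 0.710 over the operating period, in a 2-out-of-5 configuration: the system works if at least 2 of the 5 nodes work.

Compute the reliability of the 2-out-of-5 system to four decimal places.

0.9728

R = Σ_{i=2}^{5} C(5,i) p^i (1−p)^{5−i} with p = 0.710
C(5,2)·0.710^2·0.290^3 = 0.122945
C(5,3)·0.710^3·0.290^2 = 0.301003
C(5,4)·0.710^4·0.290^1 = 0.368469
C(5,5)·0.710^5·0.290^0 = 0.180423
Sum = 0.9728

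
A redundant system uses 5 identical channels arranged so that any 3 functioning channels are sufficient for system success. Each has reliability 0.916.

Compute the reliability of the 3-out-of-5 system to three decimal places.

R = Σ_{i=3}^{5} C(5,i) p^i (1−p)^{5−i} with p = 0.916
C(5,3)·0.916^3·0.084^2 = 0.05423
C(5,4)·0.916^4·0.084^1 = 0.29569
C(5,5)·0.916^5·0.084^0 = 0.64488
Sum = 0.995

0.995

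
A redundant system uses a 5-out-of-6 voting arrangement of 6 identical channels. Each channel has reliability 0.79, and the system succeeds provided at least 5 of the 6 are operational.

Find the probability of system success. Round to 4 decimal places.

R = Σ_{i=5}^{6} C(6,i) p^i (1−p)^{6−i} with p = 0.79
C(6,5)·0.79^5·0.21^1 = 0.387709
C(6,6)·0.79^6·0.21^0 = 0.243087
Sum = 0.6308

0.6308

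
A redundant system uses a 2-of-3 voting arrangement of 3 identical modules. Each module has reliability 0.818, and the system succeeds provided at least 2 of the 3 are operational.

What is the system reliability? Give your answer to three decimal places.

0.913

R = Σ_{i=2}^{3} C(3,i) p^i (1−p)^{3−i} with p = 0.818
C(3,2)·0.818^2·0.182^1 = 0.36534
C(3,3)·0.818^3·0.182^0 = 0.54734
Sum = 0.913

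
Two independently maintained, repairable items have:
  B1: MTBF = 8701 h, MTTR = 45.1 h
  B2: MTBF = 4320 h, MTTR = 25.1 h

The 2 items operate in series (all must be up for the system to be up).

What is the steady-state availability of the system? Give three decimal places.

0.989

A(B1) = MTBF/(MTBF+MTTR) = 8701/(8701+45.1) = 0.994843
A(B2) = MTBF/(MTBF+MTTR) = 4320/(4320+25.1) = 0.994223
Series availability: 0.994843 × 0.994223 = 0.989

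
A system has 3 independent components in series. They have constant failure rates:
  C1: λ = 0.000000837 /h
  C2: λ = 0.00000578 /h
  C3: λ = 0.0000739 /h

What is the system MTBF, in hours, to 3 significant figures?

12400

Series of exponential components: λ_sys = Σ λ_i
λ_sys = 0.000000837 + 0.00000578 + 0.0000739 = 8.0517e-05 /h
MTBF = 1 / λ_sys = 12400 h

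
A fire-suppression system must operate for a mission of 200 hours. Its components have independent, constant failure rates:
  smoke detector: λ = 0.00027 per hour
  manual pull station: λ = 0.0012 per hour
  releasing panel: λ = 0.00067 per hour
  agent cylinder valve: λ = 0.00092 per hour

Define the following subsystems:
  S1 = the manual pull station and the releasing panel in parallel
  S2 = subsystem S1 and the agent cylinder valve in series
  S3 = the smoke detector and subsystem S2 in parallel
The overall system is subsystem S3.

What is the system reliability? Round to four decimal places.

R(smoke detector) = exp(−0.00027 × 200) = 0.947432
R(manual pull station) = exp(−0.0012 × 200) = 0.786628
R(releasing panel) = exp(−0.00067 × 200) = 0.874590
R(agent cylinder valve) = exp(−0.00092 × 200) = 0.831936
Parallel (manual pull station and releasing panel): 1 − (1 − 0.786628)(1 − 0.874590) = 0.973241
Series ([0.973241] and agent cylinder valve): 0.973241 × 0.831936 = 0.809674
Parallel (smoke detector and [0.809674]): 1 − (1 − 0.947432)(1 − 0.809674) = 0.9900

0.9900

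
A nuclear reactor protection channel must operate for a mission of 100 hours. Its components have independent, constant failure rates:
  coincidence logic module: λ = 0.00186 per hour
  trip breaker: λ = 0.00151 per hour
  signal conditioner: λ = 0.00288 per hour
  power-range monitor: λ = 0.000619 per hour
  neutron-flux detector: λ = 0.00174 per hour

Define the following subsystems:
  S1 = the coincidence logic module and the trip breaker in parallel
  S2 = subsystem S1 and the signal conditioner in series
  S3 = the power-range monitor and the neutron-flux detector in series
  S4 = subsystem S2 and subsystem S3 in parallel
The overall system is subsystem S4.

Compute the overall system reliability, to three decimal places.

R(coincidence logic module) = exp(−0.00186 × 100) = 0.83027
R(trip breaker) = exp(−0.00151 × 100) = 0.85985
R(signal conditioner) = exp(−0.00288 × 100) = 0.74976
R(power-range monitor) = exp(−0.000619 × 100) = 0.93998
R(neutron-flux detector) = exp(−0.00174 × 100) = 0.84030
Parallel (coincidence logic module and trip breaker): 1 − (1 − 0.83027)(1 − 0.85985) = 0.97621
Series ([0.97621] and signal conditioner): 0.97621 × 0.74976 = 0.73192
Series (power-range monitor and neutron-flux detector): 0.93998 × 0.84030 = 0.78987
Parallel ([0.73192] and [0.78987]): 1 − (1 − 0.73192)(1 − 0.78987) = 0.944

0.944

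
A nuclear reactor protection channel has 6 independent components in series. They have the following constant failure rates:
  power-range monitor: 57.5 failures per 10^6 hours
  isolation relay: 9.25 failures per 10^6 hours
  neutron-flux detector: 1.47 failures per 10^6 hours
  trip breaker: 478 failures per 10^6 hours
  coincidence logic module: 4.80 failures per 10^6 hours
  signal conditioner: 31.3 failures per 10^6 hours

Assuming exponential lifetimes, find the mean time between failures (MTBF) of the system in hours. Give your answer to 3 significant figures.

1720

Series of exponential components: λ_sys = Σ λ_i
λ_sys = 0.0000575 + 0.00000925 + 0.00000147 + 0.000478 + 0.00000480 + 0.0000313 = 5.8232e-04 /h
MTBF = 1 / λ_sys = 1720 h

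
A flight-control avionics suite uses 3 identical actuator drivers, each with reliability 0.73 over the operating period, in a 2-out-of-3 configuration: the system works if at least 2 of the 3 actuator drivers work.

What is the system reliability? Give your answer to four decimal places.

R = Σ_{i=2}^{3} C(3,i) p^i (1−p)^{3−i} with p = 0.73
C(3,2)·0.73^2·0.27^1 = 0.431649
C(3,3)·0.73^3·0.27^0 = 0.389017
Sum = 0.8207

0.8207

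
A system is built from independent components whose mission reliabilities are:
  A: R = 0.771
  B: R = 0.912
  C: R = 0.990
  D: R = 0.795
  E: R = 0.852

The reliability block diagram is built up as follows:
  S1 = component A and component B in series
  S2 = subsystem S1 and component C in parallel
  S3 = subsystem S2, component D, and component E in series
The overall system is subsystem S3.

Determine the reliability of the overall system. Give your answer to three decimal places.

Series (A and B): 0.77100 × 0.91200 = 0.70315
Parallel ([0.70315] and C): 1 − (1 − 0.70315)(1 − 0.99000) = 0.99703
Series ([0.99703], D, and E): 0.99703 × 0.79500 × 0.85200 = 0.675

0.675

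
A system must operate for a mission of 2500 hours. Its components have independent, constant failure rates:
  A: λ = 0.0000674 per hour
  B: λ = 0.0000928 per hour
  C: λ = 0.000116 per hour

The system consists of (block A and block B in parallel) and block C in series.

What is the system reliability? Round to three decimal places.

R(A) = exp(−0.0000674 × 2500) = 0.84493
R(B) = exp(−0.0000928 × 2500) = 0.79295
R(C) = exp(−0.000116 × 2500) = 0.74826
Parallel (A and B): 1 − (1 − 0.84493)(1 − 0.79295) = 0.96789
Series ([0.96789] and C): 0.96789 × 0.74826 = 0.724

0.724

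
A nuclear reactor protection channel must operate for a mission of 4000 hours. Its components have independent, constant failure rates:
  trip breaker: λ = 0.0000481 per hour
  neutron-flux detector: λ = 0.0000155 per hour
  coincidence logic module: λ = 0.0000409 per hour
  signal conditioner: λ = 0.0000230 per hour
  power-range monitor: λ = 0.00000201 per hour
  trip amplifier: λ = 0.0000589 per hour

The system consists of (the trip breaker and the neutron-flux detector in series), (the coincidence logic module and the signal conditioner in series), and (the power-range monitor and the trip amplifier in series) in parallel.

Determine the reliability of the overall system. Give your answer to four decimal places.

R(trip breaker) = exp(−0.0000481 × 4000) = 0.824977
R(neutron-flux detector) = exp(−0.0000155 × 4000) = 0.939883
R(coincidence logic module) = exp(−0.0000409 × 4000) = 0.849082
R(signal conditioner) = exp(−0.0000230 × 4000) = 0.912105
R(power-range monitor) = exp(−0.00000201 × 4000) = 0.991992
R(trip amplifier) = exp(−0.0000589 × 4000) = 0.790097
Series (trip breaker and neutron-flux detector): 0.824977 × 0.939883 = 0.775382
Series (coincidence logic module and signal conditioner): 0.849082 × 0.912105 = 0.774452
Series (power-range monitor and trip amplifier): 0.991992 × 0.790097 = 0.783770
Parallel ([0.775382], [0.774452], and [0.783770]): 1 − (1 − 0.775382)(1 − 0.774452)(1 − 0.783770) = 0.9890

0.9890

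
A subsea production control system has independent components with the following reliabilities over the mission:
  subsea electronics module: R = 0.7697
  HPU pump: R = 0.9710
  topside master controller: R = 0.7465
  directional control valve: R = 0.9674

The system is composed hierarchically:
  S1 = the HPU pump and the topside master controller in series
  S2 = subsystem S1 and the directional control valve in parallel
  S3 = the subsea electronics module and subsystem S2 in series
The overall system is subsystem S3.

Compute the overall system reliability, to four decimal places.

0.7628

Series (HPU pump and topside master controller): 0.971000 × 0.746500 = 0.724852
Parallel ([0.724852] and directional control valve): 1 − (1 − 0.724852)(1 − 0.967400) = 0.991030
Series (subsea electronics module and [0.991030]): 0.769700 × 0.991030 = 0.7628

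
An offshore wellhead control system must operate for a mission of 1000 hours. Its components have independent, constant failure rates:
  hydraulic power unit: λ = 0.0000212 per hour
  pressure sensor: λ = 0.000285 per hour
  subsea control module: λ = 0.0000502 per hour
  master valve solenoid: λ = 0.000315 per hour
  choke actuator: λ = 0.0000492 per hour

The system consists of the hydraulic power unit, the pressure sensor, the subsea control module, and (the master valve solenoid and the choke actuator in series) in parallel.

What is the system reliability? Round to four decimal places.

0.9999

R(hydraulic power unit) = exp(−0.0000212 × 1000) = 0.979023
R(pressure sensor) = exp(−0.000285 × 1000) = 0.752014
R(subsea control module) = exp(−0.0000502 × 1000) = 0.951039
R(master valve solenoid) = exp(−0.000315 × 1000) = 0.729789
R(choke actuator) = exp(−0.0000492 × 1000) = 0.951991
Series (master valve solenoid and choke actuator): 0.729789 × 0.951991 = 0.694753
Parallel (hydraulic power unit, pressure sensor, subsea control module, and [0.694753]): 1 − (1 − 0.979023)(1 − 0.752014)(1 − 0.951039)(1 − 0.694753) = 0.9999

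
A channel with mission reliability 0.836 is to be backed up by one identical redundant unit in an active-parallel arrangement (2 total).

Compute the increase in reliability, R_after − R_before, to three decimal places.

0.137

R_before = 0.836
R_after = 1 − (1 − 0.836)^2 = 0.973
ΔR = 0.973 − 0.836 = 0.137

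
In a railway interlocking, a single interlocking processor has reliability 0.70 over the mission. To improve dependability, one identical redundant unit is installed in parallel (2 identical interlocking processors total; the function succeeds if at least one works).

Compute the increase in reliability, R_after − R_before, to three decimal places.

R_before = 0.70
R_after = 1 − (1 − 0.70)^2 = 0.910
ΔR = 0.910 − 0.70 = 0.210

0.210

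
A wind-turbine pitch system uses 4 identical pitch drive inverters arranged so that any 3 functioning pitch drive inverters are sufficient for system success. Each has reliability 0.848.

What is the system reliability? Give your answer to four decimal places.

R = Σ_{i=3}^{4} C(4,i) p^i (1−p)^{4−i} with p = 0.848
C(4,3)·0.848^3·0.152^1 = 0.370759
C(4,4)·0.848^4·0.152^0 = 0.517111
Sum = 0.8879

0.8879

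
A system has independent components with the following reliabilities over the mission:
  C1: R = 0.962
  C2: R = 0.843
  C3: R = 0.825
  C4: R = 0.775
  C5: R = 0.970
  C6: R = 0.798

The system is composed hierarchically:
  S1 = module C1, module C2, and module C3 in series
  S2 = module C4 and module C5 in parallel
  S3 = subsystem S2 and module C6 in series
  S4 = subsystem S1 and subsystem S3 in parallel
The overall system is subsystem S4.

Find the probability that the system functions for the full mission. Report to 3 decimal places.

Series (C1, C2, and C3): 0.96200 × 0.84300 × 0.82500 = 0.66905
Parallel (C4 and C5): 1 − (1 − 0.77500)(1 − 0.97000) = 0.99325
Series ([0.99325] and C6): 0.99325 × 0.79800 = 0.79261
Parallel ([0.66905] and [0.79261]): 1 − (1 − 0.66905)(1 − 0.79261) = 0.931

0.931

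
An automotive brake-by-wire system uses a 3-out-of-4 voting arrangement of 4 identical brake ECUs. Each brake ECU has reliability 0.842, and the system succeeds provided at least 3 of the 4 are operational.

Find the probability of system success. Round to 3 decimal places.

0.880

R = Σ_{i=3}^{4} C(4,i) p^i (1−p)^{4−i} with p = 0.842
C(4,3)·0.842^3·0.158^1 = 0.37727
C(4,4)·0.842^4·0.158^0 = 0.50263
Sum = 0.880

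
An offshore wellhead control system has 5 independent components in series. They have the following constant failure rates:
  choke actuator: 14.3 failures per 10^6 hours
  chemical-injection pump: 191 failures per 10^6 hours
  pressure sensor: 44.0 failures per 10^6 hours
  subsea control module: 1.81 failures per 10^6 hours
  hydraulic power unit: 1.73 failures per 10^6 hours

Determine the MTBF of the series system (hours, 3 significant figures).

Series of exponential components: λ_sys = Σ λ_i
λ_sys = 0.0000143 + 0.000191 + 0.0000440 + 0.00000181 + 0.00000173 = 2.5284e-04 /h
MTBF = 1 / λ_sys = 3960 h

3960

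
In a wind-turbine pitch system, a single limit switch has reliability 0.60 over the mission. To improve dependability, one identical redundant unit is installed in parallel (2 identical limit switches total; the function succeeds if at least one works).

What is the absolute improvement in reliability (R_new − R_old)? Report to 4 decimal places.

R_before = 0.60
R_after = 1 − (1 − 0.60)^2 = 0.8400
ΔR = 0.8400 − 0.60 = 0.2400

0.2400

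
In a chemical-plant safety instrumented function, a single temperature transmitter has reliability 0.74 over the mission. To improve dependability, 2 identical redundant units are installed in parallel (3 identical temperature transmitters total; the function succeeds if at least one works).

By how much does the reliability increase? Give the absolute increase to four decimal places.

R_before = 0.74
R_after = 1 − (1 − 0.74)^3 = 0.9824
ΔR = 0.9824 − 0.74 = 0.2424

0.2424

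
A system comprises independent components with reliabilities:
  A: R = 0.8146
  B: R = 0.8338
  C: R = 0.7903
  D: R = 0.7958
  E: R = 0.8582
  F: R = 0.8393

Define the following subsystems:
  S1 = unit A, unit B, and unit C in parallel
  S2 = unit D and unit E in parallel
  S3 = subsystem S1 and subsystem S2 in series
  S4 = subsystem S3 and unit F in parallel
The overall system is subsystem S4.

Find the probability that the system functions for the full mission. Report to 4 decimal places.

Parallel (A, B, and C): 1 − (1 − 0.814600)(1 − 0.833800)(1 − 0.790300) = 0.993538
Parallel (D and E): 1 − (1 − 0.795800)(1 − 0.858200) = 0.971044
Series ([0.993538] and [0.971044]): 0.993538 × 0.971044 = 0.964769
Parallel ([0.964769] and F): 1 − (1 − 0.964769)(1 − 0.839300) = 0.9943

0.9943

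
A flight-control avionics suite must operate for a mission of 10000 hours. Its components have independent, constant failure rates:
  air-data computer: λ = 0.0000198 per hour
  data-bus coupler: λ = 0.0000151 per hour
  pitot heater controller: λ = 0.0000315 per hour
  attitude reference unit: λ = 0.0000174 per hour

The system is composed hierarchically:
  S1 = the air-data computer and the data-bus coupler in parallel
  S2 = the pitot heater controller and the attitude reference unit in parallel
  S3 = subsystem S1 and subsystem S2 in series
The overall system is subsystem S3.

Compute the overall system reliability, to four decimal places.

0.9328

R(air-data computer) = exp(−0.0000198 × 10000) = 0.820370
R(data-bus coupler) = exp(−0.0000151 × 10000) = 0.859848
R(pitot heater controller) = exp(−0.0000315 × 10000) = 0.729789
R(attitude reference unit) = exp(−0.0000174 × 10000) = 0.840297
Parallel (air-data computer and data-bus coupler): 1 − (1 − 0.820370)(1 − 0.859848) = 0.974824
Parallel (pitot heater controller and attitude reference unit): 1 − (1 − 0.729789)(1 − 0.840297) = 0.956846
Series ([0.974824] and [0.956846]): 0.974824 × 0.956846 = 0.9328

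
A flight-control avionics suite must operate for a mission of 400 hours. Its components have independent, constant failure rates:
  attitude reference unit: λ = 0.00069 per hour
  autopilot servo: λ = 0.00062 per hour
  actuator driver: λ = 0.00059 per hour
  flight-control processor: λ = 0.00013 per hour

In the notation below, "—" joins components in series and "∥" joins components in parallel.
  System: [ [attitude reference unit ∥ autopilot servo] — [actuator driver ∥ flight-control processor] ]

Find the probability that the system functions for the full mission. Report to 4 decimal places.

R(attitude reference unit) = exp(−0.00069 × 400) = 0.758813
R(autopilot servo) = exp(−0.00062 × 400) = 0.780360
R(actuator driver) = exp(−0.00059 × 400) = 0.789781
R(flight-control processor) = exp(−0.00013 × 400) = 0.949329
Parallel (attitude reference unit and autopilot servo): 1 − (1 − 0.758813)(1 − 0.780360) = 0.947026
Parallel (actuator driver and flight-control processor): 1 − (1 − 0.789781)(1 − 0.949329) = 0.989348
Series ([0.947026] and [0.989348]): 0.947026 × 0.989348 = 0.9369

0.9369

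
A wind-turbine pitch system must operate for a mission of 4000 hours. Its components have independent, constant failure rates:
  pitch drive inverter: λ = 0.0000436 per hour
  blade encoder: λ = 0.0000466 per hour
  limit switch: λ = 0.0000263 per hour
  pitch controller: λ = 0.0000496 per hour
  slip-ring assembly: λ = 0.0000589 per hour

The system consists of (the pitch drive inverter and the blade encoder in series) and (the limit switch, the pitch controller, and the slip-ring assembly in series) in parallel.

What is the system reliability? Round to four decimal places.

0.8738

R(pitch drive inverter) = exp(−0.0000436 × 4000) = 0.839961
R(blade encoder) = exp(−0.0000466 × 4000) = 0.829942
R(limit switch) = exp(−0.0000263 × 4000) = 0.900144
R(pitch controller) = exp(−0.0000496 × 4000) = 0.820042
R(slip-ring assembly) = exp(−0.0000589 × 4000) = 0.790097
Series (pitch drive inverter and blade encoder): 0.839961 × 0.829942 = 0.697119
Series (limit switch, pitch controller, and slip-ring assembly): 0.900144 × 0.820042 × 0.790097 = 0.583215
Parallel ([0.697119] and [0.583215]): 1 − (1 − 0.697119)(1 − 0.583215) = 0.8738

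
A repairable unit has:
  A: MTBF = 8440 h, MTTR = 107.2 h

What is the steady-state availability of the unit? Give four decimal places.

A(A) = MTBF/(MTBF+MTTR) = 8440/(8440+107.2) = 0.9875

0.9875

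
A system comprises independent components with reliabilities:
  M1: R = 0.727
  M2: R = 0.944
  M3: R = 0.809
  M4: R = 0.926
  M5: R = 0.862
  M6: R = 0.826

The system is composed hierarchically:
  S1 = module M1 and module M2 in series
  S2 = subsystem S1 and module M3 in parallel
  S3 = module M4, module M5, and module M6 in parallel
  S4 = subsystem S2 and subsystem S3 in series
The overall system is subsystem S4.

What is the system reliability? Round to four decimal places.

0.9384

Series (M1 and M2): 0.727000 × 0.944000 = 0.686288
Parallel ([0.686288] and M3): 1 − (1 − 0.686288)(1 − 0.809000) = 0.940081
Parallel (M4, M5, and M6): 1 − (1 − 0.926000)(1 − 0.862000)(1 − 0.826000) = 0.998223
Series ([0.940081] and [0.998223]): 0.940081 × 0.998223 = 0.9384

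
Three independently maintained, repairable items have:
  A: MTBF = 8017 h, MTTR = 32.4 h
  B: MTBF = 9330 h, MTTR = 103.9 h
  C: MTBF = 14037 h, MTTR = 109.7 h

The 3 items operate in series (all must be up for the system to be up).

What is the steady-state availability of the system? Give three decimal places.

A(A) = MTBF/(MTBF+MTTR) = 8017/(8017+32.4) = 0.995975
A(B) = MTBF/(MTBF+MTTR) = 9330/(9330+103.9) = 0.988987
A(C) = MTBF/(MTBF+MTTR) = 14037/(14037+109.7) = 0.992246
Series availability: 0.995975 × 0.988987 × 0.992246 = 0.977

0.977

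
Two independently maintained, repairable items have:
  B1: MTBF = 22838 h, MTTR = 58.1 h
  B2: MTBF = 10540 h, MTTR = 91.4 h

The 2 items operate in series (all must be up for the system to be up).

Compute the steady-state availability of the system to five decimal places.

0.98889

A(B1) = MTBF/(MTBF+MTTR) = 22838/(22838+58.1) = 0.997462
A(B2) = MTBF/(MTBF+MTTR) = 10540/(10540+91.4) = 0.991403
Series availability: 0.997462 × 0.991403 = 0.98889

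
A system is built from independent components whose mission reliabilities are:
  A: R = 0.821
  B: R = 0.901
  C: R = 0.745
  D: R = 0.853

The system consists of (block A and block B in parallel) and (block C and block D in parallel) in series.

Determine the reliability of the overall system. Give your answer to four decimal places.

0.9455

Parallel (A and B): 1 − (1 − 0.821000)(1 − 0.901000) = 0.982279
Parallel (C and D): 1 − (1 − 0.745000)(1 − 0.853000) = 0.962515
Series ([0.982279] and [0.962515]): 0.982279 × 0.962515 = 0.9455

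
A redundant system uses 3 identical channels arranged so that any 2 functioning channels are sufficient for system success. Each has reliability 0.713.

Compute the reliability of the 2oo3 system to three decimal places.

0.800

R = Σ_{i=2}^{3} C(3,i) p^i (1−p)^{3−i} with p = 0.713
C(3,2)·0.713^2·0.287^1 = 0.43771
C(3,3)·0.713^3·0.287^0 = 0.36247
Sum = 0.800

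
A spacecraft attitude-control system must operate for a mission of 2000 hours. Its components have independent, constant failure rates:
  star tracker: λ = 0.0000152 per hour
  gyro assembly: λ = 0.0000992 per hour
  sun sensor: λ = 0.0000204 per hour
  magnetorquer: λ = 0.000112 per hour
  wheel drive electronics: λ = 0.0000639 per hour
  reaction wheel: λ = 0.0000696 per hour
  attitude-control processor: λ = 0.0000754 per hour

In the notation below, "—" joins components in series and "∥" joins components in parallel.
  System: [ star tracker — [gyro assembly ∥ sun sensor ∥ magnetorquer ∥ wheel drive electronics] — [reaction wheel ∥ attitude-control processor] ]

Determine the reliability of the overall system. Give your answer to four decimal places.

R(star tracker) = exp(−0.0000152 × 2000) = 0.970057
R(gyro assembly) = exp(−0.0000992 × 2000) = 0.820042
R(sun sensor) = exp(−0.0000204 × 2000) = 0.960021
R(magnetorquer) = exp(−0.000112 × 2000) = 0.799315
R(wheel drive electronics) = exp(−0.0000639 × 2000) = 0.880029
R(reaction wheel) = exp(−0.0000696 × 2000) = 0.870054
R(attitude-control processor) = exp(−0.0000754 × 2000) = 0.860020
Parallel (gyro assembly, sun sensor, magnetorquer, and wheel drive electronics): 1 − (1 − 0.820042)(1 − 0.960021)(1 − 0.799315)(1 − 0.880029) = 0.999827
Parallel (reaction wheel and attitude-control processor): 1 − (1 − 0.870054)(1 − 0.860020) = 0.981810
Series (star tracker, [0.999827], and [0.981810]): 0.970057 × 0.999827 × 0.981810 = 0.9522

0.9522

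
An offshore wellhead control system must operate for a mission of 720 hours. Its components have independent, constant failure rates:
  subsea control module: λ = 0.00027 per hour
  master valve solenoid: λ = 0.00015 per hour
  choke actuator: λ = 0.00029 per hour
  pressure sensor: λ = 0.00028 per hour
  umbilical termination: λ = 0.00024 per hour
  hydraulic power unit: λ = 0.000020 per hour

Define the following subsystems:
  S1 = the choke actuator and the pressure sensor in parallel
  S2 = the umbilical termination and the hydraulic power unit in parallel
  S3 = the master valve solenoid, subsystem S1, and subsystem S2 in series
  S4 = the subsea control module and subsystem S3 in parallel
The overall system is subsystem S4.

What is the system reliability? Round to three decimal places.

R(subsea control module) = exp(−0.00027 × 720) = 0.82333
R(master valve solenoid) = exp(−0.00015 × 720) = 0.89763
R(choke actuator) = exp(−0.00029 × 720) = 0.81156
R(pressure sensor) = exp(−0.00028 × 720) = 0.81742
R(umbilical termination) = exp(−0.00024 × 720) = 0.84131
R(hydraulic power unit) = exp(−0.000020 × 720) = 0.98570
Parallel (choke actuator and pressure sensor): 1 − (1 − 0.81156)(1 − 0.81742) = 0.96559
Parallel (umbilical termination and hydraulic power unit): 1 − (1 − 0.84131)(1 − 0.98570) = 0.99773
Series (master valve solenoid, [0.96559], and [0.99773]): 0.89763 × 0.96559 × 0.99773 = 0.86478
Parallel (subsea control module and [0.86478]): 1 − (1 − 0.82333)(1 − 0.86478) = 0.976

0.976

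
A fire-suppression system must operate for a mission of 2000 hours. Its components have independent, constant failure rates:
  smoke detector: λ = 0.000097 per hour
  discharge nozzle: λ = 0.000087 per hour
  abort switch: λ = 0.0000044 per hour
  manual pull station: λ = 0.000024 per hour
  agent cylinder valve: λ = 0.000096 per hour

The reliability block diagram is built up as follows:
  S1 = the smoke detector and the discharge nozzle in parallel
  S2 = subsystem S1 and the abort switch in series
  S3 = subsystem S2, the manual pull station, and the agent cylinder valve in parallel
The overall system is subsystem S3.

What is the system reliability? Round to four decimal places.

R(smoke detector) = exp(−0.000097 × 2000) = 0.823658
R(discharge nozzle) = exp(−0.000087 × 2000) = 0.840297
R(abort switch) = exp(−0.0000044 × 2000) = 0.991239
R(manual pull station) = exp(−0.000024 × 2000) = 0.953134
R(agent cylinder valve) = exp(−0.000096 × 2000) = 0.825307
Parallel (smoke detector and discharge nozzle): 1 − (1 − 0.823658)(1 − 0.840297) = 0.971838
Series ([0.971838] and abort switch): 0.971838 × 0.991239 = 0.963324
Parallel ([0.963324], manual pull station, and agent cylinder valve): 1 − (1 − 0.963324)(1 − 0.953134)(1 − 0.825307) = 0.9997

0.9997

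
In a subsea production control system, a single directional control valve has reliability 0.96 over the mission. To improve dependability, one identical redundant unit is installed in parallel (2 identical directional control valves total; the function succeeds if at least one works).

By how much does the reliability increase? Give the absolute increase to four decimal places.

0.0384

R_before = 0.96
R_after = 1 − (1 − 0.96)^2 = 0.9984
ΔR = 0.9984 − 0.96 = 0.0384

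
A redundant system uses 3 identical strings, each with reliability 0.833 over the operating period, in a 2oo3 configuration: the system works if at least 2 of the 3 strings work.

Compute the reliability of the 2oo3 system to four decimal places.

0.9256

R = Σ_{i=2}^{3} C(3,i) p^i (1−p)^{3−i} with p = 0.833
C(3,2)·0.833^2·0.167^1 = 0.347638
C(3,3)·0.833^3·0.167^0 = 0.578010
Sum = 0.9256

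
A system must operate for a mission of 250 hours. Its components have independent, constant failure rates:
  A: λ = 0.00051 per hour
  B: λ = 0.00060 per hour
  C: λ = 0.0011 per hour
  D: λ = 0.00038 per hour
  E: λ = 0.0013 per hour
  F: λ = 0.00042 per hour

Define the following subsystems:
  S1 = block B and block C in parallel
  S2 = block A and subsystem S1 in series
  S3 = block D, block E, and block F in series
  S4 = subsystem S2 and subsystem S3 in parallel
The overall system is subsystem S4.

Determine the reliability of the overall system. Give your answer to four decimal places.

0.9391

R(A) = exp(−0.00051 × 250) = 0.880293
R(B) = exp(−0.00060 × 250) = 0.860708
R(C) = exp(−0.0011 × 250) = 0.759572
R(D) = exp(−0.00038 × 250) = 0.909373
R(E) = exp(−0.0013 × 250) = 0.722527
R(F) = exp(−0.00042 × 250) = 0.900325
Parallel (B and C): 1 − (1 − 0.860708)(1 − 0.759572) = 0.966510
Series (A and [0.966510]): 0.880293 × 0.966510 = 0.850812
Series (D, E, and F): 0.909373 × 0.722527 × 0.900325 = 0.591555
Parallel ([0.850812] and [0.591555]): 1 − (1 − 0.850812)(1 − 0.591555) = 0.9391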